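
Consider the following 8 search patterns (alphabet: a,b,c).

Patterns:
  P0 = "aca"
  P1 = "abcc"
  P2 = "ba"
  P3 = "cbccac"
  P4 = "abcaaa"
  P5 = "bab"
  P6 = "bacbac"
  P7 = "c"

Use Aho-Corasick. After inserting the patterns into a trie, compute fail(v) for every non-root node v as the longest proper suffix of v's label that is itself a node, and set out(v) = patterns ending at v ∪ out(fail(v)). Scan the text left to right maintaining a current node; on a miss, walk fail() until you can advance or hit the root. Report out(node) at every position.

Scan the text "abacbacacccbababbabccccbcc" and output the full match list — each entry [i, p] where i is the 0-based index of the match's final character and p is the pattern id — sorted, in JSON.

Build:
Trie (insert patterns):
  n0 'ε': a→1 b→7 c→9
  n1 'a': b→4 c→2
  n2 'ac': a→3
  n3 'aca': ·  [P0 ends]
  n4 'ab': c→5
  n5 'abc': a→15 c→6
  n6 'abcc': ·  [P1 ends]
  n7 'b': a→8
  n8 'ba': b→18 c→19  [P2 ends]
  n9 'c': b→10  [P7 ends]
  n10 'cb': c→11
  n11 'cbc': c→12
  n12 'cbcc': a→13
  n13 'cbcca': c→14
  n14 'cbccac': ·  [P3 ends]
  n15 'abca': a→16
  n16 'abcaa': a→17
  n17 'abcaaa': ·  [P4 ends]
  n18 'bab': ·  [P5 ends]
  n19 'bac': b→20
  n20 'bacb': a→21
  n21 'bacba': c→22
  n22 'bacbac': ·  [P6 ends]

BFS fail/out derivation:
  fail(1) 'a': from fail(0)=0 chase 'a': 0 ⇒ 0;  out=∅∪out(0)=∅
  fail(7) 'b': from fail(0)=0 chase 'b': 0 ⇒ 0;  out=∅∪out(0)=∅
  fail(9) 'c': from fail(0)=0 chase 'c': 0 ⇒ 0;  out={7}∪out(0)={7}
  fail(2) 'ac': from fail(1)=0 chase 'c': 0 ⇒ 9;  out=∅∪out(9)={7}
  fail(4) 'ab': from fail(1)=0 chase 'b': 0 ⇒ 7;  out=∅∪out(7)=∅
  fail(8) 'ba': from fail(7)=0 chase 'a': 0 ⇒ 1;  out={2}∪out(1)={2}
  fail(10) 'cb': from fail(9)=0 chase 'b': 0 ⇒ 7;  out=∅∪out(7)=∅
  fail(3) 'aca': from fail(2)=9 chase 'a': 9→0 ⇒ 1;  out={0}∪out(1)={0}
  fail(5) 'abc': from fail(4)=7 chase 'c': 7→0 ⇒ 9;  out=∅∪out(9)={7}
  fail(11) 'cbc': from fail(10)=7 chase 'c': 7→0 ⇒ 9;  out=∅∪out(9)={7}
  fail(18) 'bab': from fail(8)=1 chase 'b': 1 ⇒ 4;  out={5}∪out(4)={5}
  fail(19) 'bac': from fail(8)=1 chase 'c': 1 ⇒ 2;  out=∅∪out(2)={7}
  fail(6) 'abcc': from fail(5)=9 chase 'c': 9→0 ⇒ 9;  out={1}∪out(9)={1,7}
  fail(12) 'cbcc': from fail(11)=9 chase 'c': 9→0 ⇒ 9;  out=∅∪out(9)={7}
  fail(15) 'abca': from fail(5)=9 chase 'a': 9→0 ⇒ 1;  out=∅∪out(1)=∅
  fail(20) 'bacb': from fail(19)=2 chase 'b': 2→9 ⇒ 10;  out=∅∪out(10)=∅
  fail(13) 'cbcca': from fail(12)=9 chase 'a': 9→0 ⇒ 1;  out=∅∪out(1)=∅
  fail(16) 'abcaa': from fail(15)=1 chase 'a': 1→0 ⇒ 1;  out=∅∪out(1)=∅
  fail(21) 'bacba': from fail(20)=10 chase 'a': 10→7 ⇒ 8;  out=∅∪out(8)={2}
  fail(14) 'cbccac': from fail(13)=1 chase 'c': 1 ⇒ 2;  out={3}∪out(2)={3,7}
  fail(17) 'abcaaa': from fail(16)=1 chase 'a': 1→0 ⇒ 1;  out={4}∪out(1)={4}
  fail(22) 'bacbac': from fail(21)=8 chase 'c': 8 ⇒ 19;  out={6}∪out(19)={6,7}

Text stream:
pos 0 'a': at 1
pos 1 'b': at 4
pos 2 'a': at 8 (fail-walked)  → match P2@[1:2]
pos 3 'c': at 19  → match P7@[3:3]
pos 4 'b': at 20
pos 5 'a': at 21  → match P2@[4:5]
pos 6 'c': at 22  → match P6@[1:6],P7@[6:6]
pos 7 'a': at 3 (fail-walked)  → match P0@[5:7]
pos 8 'c': at 2 (fail-walked)  → match P7@[8:8]
pos 9 'c': at 9 (fail-walked)  → match P7@[9:9]
pos 10 'c': at 9 (fail-walked)  → match P7@[10:10]
pos 11 'b': at 10
pos 12 'a': at 8 (fail-walked)  → match P2@[11:12]
pos 13 'b': at 18  → match P5@[11:13]
pos 14 'a': at 8 (fail-walked)  → match P2@[13:14]
pos 15 'b': at 18  → match P5@[13:15]
pos 16 'b': at 7 (fail-walked)
pos 17 'a': at 8  → match P2@[16:17]
pos 18 'b': at 18  → match P5@[16:18]
pos 19 'c': at 5 (fail-walked)  → match P7@[19:19]
pos 20 'c': at 6  → match P1@[17:20],P7@[20:20]
pos 21 'c': at 9 (fail-walked)  → match P7@[21:21]
pos 22 'c': at 9 (fail-walked)  → match P7@[22:22]
pos 23 'b': at 10
pos 24 'c': at 11  → match P7@[24:24]
pos 25 'c': at 12  → match P7@[25:25]

All matches (sorted): [[2,2],[3,7],[5,2],[6,6],[6,7],[7,0],[8,7],[9,7],[10,7],[12,2],[13,5],[14,2],[15,5],[17,2],[18,5],[19,7],[20,1],[20,7],[21,7],[22,7],[24,7],[25,7]]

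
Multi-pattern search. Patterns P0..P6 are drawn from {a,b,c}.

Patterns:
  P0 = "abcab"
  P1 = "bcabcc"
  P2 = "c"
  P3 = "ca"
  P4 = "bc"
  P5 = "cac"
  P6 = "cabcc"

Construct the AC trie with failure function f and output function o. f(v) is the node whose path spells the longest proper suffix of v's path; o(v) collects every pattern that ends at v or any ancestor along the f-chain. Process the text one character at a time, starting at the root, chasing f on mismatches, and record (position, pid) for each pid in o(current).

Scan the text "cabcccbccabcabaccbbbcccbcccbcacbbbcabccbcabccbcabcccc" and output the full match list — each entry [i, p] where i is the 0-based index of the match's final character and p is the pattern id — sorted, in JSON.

Build:
Trie (insert patterns):
  0='ε' goto a→1 b→6 c→12
  1='a' goto b→2
  2='ab' goto c→3
  3='abc' goto a→4
  4='abca' goto b→5
  5='abcab' goto ·  ←P0
  6='b' goto c→7
  7='bc' goto a→8  ←P4
  8='bca' goto b→9
  9='bcab' goto c→10
  10='bcabc' goto c→11
  11='bcabcc' goto ·  ←P1
  12='c' goto a→13  ←P2
  13='ca' goto b→15 c→14  ←P3
  14='cac' goto ·  ←P5
  15='cab' goto c→16
  16='cabc' goto c→17
  17='cabcc' goto ·  ←P6

Failure links (BFS by depth):
  n1('a'): parent n0 fail=0; on 'a' 0 → fail=0;  out ∅∪∅=∅
  n6('b'): parent n0 fail=0; on 'b' 0 → fail=0;  out ∅∪∅=∅
  n12('c'): parent n0 fail=0; on 'c' 0 → fail=0;  out {2}∪∅={2}
  n2('ab'): parent n1 fail=0; on 'b' 0 → fail=6;  out ∅∪∅=∅
  n7('bc'): parent n6 fail=0; on 'c' 0 → fail=12;  out {4}∪{2}={2,4}
  n13('ca'): parent n12 fail=0; on 'a' 0 → fail=1;  out {3}∪∅={3}
  n3('abc'): parent n2 fail=6; on 'c' 6 → fail=7;  out ∅∪{2,4}={2,4}
  n8('bca'): parent n7 fail=12; on 'a' 12 → fail=13;  out ∅∪{3}={3}
  n14('cac'): parent n13 fail=1; on 'c' 1→0 → fail=12;  out {5}∪{2}={2,5}
  n15('cab'): parent n13 fail=1; on 'b' 1 → fail=2;  out ∅∪∅=∅
  n4('abca'): parent n3 fail=7; on 'a' 7 → fail=8;  out ∅∪{3}={3}
  n9('bcab'): parent n8 fail=13; on 'b' 13 → fail=15;  out ∅∪∅=∅
  n16('cabc'): parent n15 fail=2; on 'c' 2 → fail=3;  out ∅∪{2,4}={2,4}
  n5('abcab'): parent n4 fail=8; on 'b' 8 → fail=9;  out {0}∪∅={0}
  n10('bcabc'): parent n9 fail=15; on 'c' 15 → fail=16;  out ∅∪{2,4}={2,4}
  n17('cabcc'): parent n16 fail=3; on 'c' 3→7→12→0 → fail=12;  out {6}∪{2}={2,6}
  n11('bcabcc'): parent n10 fail=16; on 'c' 16 → fail=17;  out {1}∪{2,6}={1,2,6}

Run:
[0] read 'c'  n0⇒n12  → match P2@[0:0]
[1] read 'a'  n12⇒n13  → match P3@[0:1]
[2] read 'b'  n13⇒n15
[3] read 'c'  n15⇒n16  → match P2@[3:3],P4@[2:3]
[4] read 'c'  n16⇒n17  → match P2@[4:4],P6@[0:4]
[5] read 'c'  n17⇒n12 ·f  → match P2@[5:5]
[6] read 'b'  n12⇒n6 ·f
[7] read 'c'  n6⇒n7  → match P2@[7:7],P4@[6:7]
[8] read 'c'  n7⇒n12 ·f  → match P2@[8:8]
[9] read 'a'  n12⇒n13  → match P3@[8:9]
[10] read 'b'  n13⇒n15
[11] read 'c'  n15⇒n16  → match P2@[11:11],P4@[10:11]
[12] read 'a'  n16⇒n4 ·f  → match P3@[11:12]
[13] read 'b'  n4⇒n5  → match P0@[9:13]
[14] read 'a'  n5⇒n1 ·f
[15] read 'c'  n1⇒n12 ·f  → match P2@[15:15]
[16] read 'c'  n12⇒n12 ·f  → match P2@[16:16]
[17] read 'b'  n12⇒n6 ·f
[18] read 'b'  n6⇒n6 ·f
[19] read 'b'  n6⇒n6 ·f
[20] read 'c'  n6⇒n7  → match P2@[20:20],P4@[19:20]
[21] read 'c'  n7⇒n12 ·f  → match P2@[21:21]
[22] read 'c'  n12⇒n12 ·f  → match P2@[22:22]
[23] read 'b'  n12⇒n6 ·f
[24] read 'c'  n6⇒n7  → match P2@[24:24],P4@[23:24]
[25] read 'c'  n7⇒n12 ·f  → match P2@[25:25]
[26] read 'c'  n12⇒n12 ·f  → match P2@[26:26]
[27] read 'b'  n12⇒n6 ·f
[28] read 'c'  n6⇒n7  → match P2@[28:28],P4@[27:28]
[29] read 'a'  n7⇒n8  → match P3@[28:29]
[30] read 'c'  n8⇒n14 ·f  → match P2@[30:30],P5@[28:30]
[31] read 'b'  n14⇒n6 ·f
[32] read 'b'  n6⇒n6 ·f
[33] read 'b'  n6⇒n6 ·f
[34] read 'c'  n6⇒n7  → match P2@[34:34],P4@[33:34]
[35] read 'a'  n7⇒n8  → match P3@[34:35]
[36] read 'b'  n8⇒n9
[37] read 'c'  n9⇒n10  → match P2@[37:37],P4@[36:37]
[38] read 'c'  n10⇒n11  → match P1@[33:38],P2@[38:38],P6@[34:38]
[39] read 'b'  n11⇒n6 ·f
[40] read 'c'  n6⇒n7  → match P2@[40:40],P4@[39:40]
[41] read 'a'  n7⇒n8  → match P3@[40:41]
[42] read 'b'  n8⇒n9
[43] read 'c'  n9⇒n10  → match P2@[43:43],P4@[42:43]
[44] read 'c'  n10⇒n11  → match P1@[39:44],P2@[44:44],P6@[40:44]
[45] read 'b'  n11⇒n6 ·f
[46] read 'c'  n6⇒n7  → match P2@[46:46],P4@[45:46]
[47] read 'a'  n7⇒n8  → match P3@[46:47]
[48] read 'b'  n8⇒n9
[49] read 'c'  n9⇒n10  → match P2@[49:49],P4@[48:49]
[50] read 'c'  n10⇒n11  → match P1@[45:50],P2@[50:50],P6@[46:50]
[51] read 'c'  n11⇒n12 ·f  → match P2@[51:51]
[52] read 'c'  n12⇒n12 ·f  → match P2@[52:52]

Result: [[0,2],[1,3],[3,2],[3,4],[4,2],[4,6],[5,2],[7,2],[7,4],[8,2],[9,3],[11,2],[11,4],[12,3],[13,0],[15,2],[16,2],[20,2],[20,4],[21,2],[22,2],[24,2],[24,4],[25,2],[26,2],[28,2],[28,4],[29,3],[30,2],[30,5],[34,2],[34,4],[35,3],[37,2],[37,4],[38,1],[38,2],[38,6],[40,2],[40,4],[41,3],[43,2],[43,4],[44,1],[44,2],[44,6],[46,2],[46,4],[47,3],[49,2],[49,4],[50,1],[50,2],[50,6],[51,2],[52,2]]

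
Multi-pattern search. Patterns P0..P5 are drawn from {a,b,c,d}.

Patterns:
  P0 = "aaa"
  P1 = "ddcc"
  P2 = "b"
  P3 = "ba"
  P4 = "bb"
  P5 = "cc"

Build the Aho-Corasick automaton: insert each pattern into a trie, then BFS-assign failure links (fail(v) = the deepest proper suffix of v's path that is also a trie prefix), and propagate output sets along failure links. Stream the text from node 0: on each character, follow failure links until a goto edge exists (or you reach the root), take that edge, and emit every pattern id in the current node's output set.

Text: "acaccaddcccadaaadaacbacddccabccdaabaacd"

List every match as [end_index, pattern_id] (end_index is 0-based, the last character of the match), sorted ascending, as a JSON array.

Build automaton:
Trie (insert patterns):
  0='ε' goto a→1 b→8 c→11 d→4
  1='a' goto a→2
  2='aa' goto a→3
  3='aaa' goto ·  [P0 ends]
  4='d' goto d→5
  5='dd' goto c→6
  6='ddc' goto c→7
  7='ddcc' goto ·  [P1 ends]
  8='b' goto a→9 b→10  [P2 ends]
  9='ba' goto ·  [P3 ends]
  10='bb' goto ·  [P4 ends]
  11='c' goto c→12
  12='cc' goto ·  [P5 ends]

BFS fail/out derivation:
  n1('a'): parent n0 fail=0; on 'a' 0 → fail=0;  out ∅∪∅=∅
  n4('d'): parent n0 fail=0; on 'd' 0 → fail=0;  out ∅∪∅=∅
  n8('b'): parent n0 fail=0; on 'b' 0 → fail=0;  out {2}∪∅={2}
  n11('c'): parent n0 fail=0; on 'c' 0 → fail=0;  out ∅∪∅=∅
  n2('aa'): parent n1 fail=0; on 'a' 0 → fail=1;  out ∅∪∅=∅
  n5('dd'): parent n4 fail=0; on 'd' 0 → fail=4;  out ∅∪∅=∅
  n9('ba'): parent n8 fail=0; on 'a' 0 → fail=1;  out {3}∪∅={3}
  n10('bb'): parent n8 fail=0; on 'b' 0 → fail=8;  out {4}∪{2}={2,4}
  n12('cc'): parent n11 fail=0; on 'c' 0 → fail=11;  out {5}∪∅={5}
  n3('aaa'): parent n2 fail=1; on 'a' 1 → fail=2;  out {0}∪∅={0}
  n6('ddc'): parent n5 fail=4; on 'c' 4→0 → fail=11;  out ∅∪∅=∅
  n7('ddcc'): parent n6 fail=11; on 'c' 11 → fail=12;  out {1}∪{5}={1,5}

Run:
[0] read 'a'  n0⇒n1
[1] read 'c'  n1⇒n11 (fail-walked)
[2] read 'a'  n11⇒n1 (fail-walked)
[3] read 'c'  n1⇒n11 (fail-walked)
[4] read 'c'  n11⇒n12  emit P5@[3:4]
[5] read 'a'  n12⇒n1 (fail-walked)
[6] read 'd'  n1⇒n4 (fail-walked)
[7] read 'd'  n4⇒n5
[8] read 'c'  n5⇒n6
[9] read 'c'  n6⇒n7  emit P1@[6:9],P5@[8:9]
[10] read 'c'  n7⇒n12 (fail-walked)  emit P5@[9:10]
[11] read 'a'  n12⇒n1 (fail-walked)
[12] read 'd'  n1⇒n4 (fail-walked)
[13] read 'a'  n4⇒n1 (fail-walked)
[14] read 'a'  n1⇒n2
[15] read 'a'  n2⇒n3  emit P0@[13:15]
[16] read 'd'  n3⇒n4 (fail-walked)
[17] read 'a'  n4⇒n1 (fail-walked)
[18] read 'a'  n1⇒n2
[19] read 'c'  n2⇒n11 (fail-walked)
[20] read 'b'  n11⇒n8 (fail-walked)  emit P2@[20:20]
[21] read 'a'  n8⇒n9  emit P3@[20:21]
[22] read 'c'  n9⇒n11 (fail-walked)
[23] read 'd'  n11⇒n4 (fail-walked)
[24] read 'd'  n4⇒n5
[25] read 'c'  n5⇒n6
[26] read 'c'  n6⇒n7  emit P1@[23:26],P5@[25:26]
[27] read 'a'  n7⇒n1 (fail-walked)
[28] read 'b'  n1⇒n8 (fail-walked)  emit P2@[28:28]
[29] read 'c'  n8⇒n11 (fail-walked)
[30] read 'c'  n11⇒n12  emit P5@[29:30]
[31] read 'd'  n12⇒n4 (fail-walked)
[32] read 'a'  n4⇒n1 (fail-walked)
[33] read 'a'  n1⇒n2
[34] read 'b'  n2⇒n8 (fail-walked)  emit P2@[34:34]
[35] read 'a'  n8⇒n9  emit P3@[34:35]
[36] read 'a'  n9⇒n2 (fail-walked)
[37] read 'c'  n2⇒n11 (fail-walked)
[38] read 'd'  n11⇒n4 (fail-walked)

Matches: [[4,5],[9,1],[9,5],[10,5],[15,0],[20,2],[21,3],[26,1],[26,5],[28,2],[30,5],[34,2],[35,3]]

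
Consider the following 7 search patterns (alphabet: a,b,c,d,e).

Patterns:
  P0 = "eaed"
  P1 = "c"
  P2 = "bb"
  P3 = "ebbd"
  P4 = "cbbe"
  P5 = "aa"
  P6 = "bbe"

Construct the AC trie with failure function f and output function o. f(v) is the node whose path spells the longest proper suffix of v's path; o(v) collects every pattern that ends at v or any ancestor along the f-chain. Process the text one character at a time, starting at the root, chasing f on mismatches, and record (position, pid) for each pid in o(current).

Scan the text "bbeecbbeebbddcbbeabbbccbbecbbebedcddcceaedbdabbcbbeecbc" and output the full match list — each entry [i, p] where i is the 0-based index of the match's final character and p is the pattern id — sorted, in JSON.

Construct AC machine:
Trie nodes:
  n0 'ε': a→14 b→6 c→5 e→1
  n1 'e': a→2 b→8
  n2 'ea': e→3
  n3 'eae': d→4
  n4 'eaed': ·  ←P0
  n5 'c': b→11  ←P1
  n6 'b': b→7
  n7 'bb': e→16  ←P2
  n8 'eb': b→9
  n9 'ebb': d→10
  n10 'ebbd': ·  ←P3
  n11 'cb': b→12
  n12 'cbb': e→13
  n13 'cbbe': ·  ←P4
  n14 'a': a→15
  n15 'aa': ·  ←P5
  n16 'bbe': ·  ←P6

Failure links (BFS by depth):
  n1('e'): parent n0 fail=0; on 'e' 0 → fail=0;  out ∅∪∅=∅
  n5('c'): parent n0 fail=0; on 'c' 0 → fail=0;  out {1}∪∅={1}
  n6('b'): parent n0 fail=0; on 'b' 0 → fail=0;  out ∅∪∅=∅
  n14('a'): parent n0 fail=0; on 'a' 0 → fail=0;  out ∅∪∅=∅
  n2('ea'): parent n1 fail=0; on 'a' 0 → fail=14;  out ∅∪∅=∅
  n7('bb'): parent n6 fail=0; on 'b' 0 → fail=6;  out {2}∪∅={2}
  n8('eb'): parent n1 fail=0; on 'b' 0 → fail=6;  out ∅∪∅=∅
  n11('cb'): parent n5 fail=0; on 'b' 0 → fail=6;  out ∅∪∅=∅
  n15('aa'): parent n14 fail=0; on 'a' 0 → fail=14;  out {5}∪∅={5}
  n3('eae'): parent n2 fail=14; on 'e' 14→0 → fail=1;  out ∅∪∅=∅
  n9('ebb'): parent n8 fail=6; on 'b' 6 → fail=7;  out ∅∪{2}={2}
  n12('cbb'): parent n11 fail=6; on 'b' 6 → fail=7;  out ∅∪{2}={2}
  n16('bbe'): parent n7 fail=6; on 'e' 6→0 → fail=1;  out {6}∪∅={6}
  n4('eaed'): parent n3 fail=1; on 'd' 1→0 → fail=0;  out {0}∪∅={0}
  n10('ebbd'): parent n9 fail=7; on 'd' 7→6→0 → fail=0;  out {3}∪∅={3}
  n13('cbbe'): parent n12 fail=7; on 'e' 7 → fail=16;  out {4}∪{6}={4,6}

Scan:
[0] read 'b'  n0⇒n6
[1] read 'b'  n6⇒n7  → match P2@[0:1]
[2] read 'e'  n7⇒n16  → match P6@[0:2]
[3] read 'e'  n16⇒n1 (via fail)
[4] read 'c'  n1⇒n5 (via fail)  → match P1@[4:4]
[5] read 'b'  n5⇒n11
[6] read 'b'  n11⇒n12  → match P2@[5:6]
[7] read 'e'  n12⇒n13  → match P4@[4:7],P6@[5:7]
[8] read 'e'  n13⇒n1 (via fail)
[9] read 'b'  n1⇒n8
[10] read 'b'  n8⇒n9  → match P2@[9:10]
[11] read 'd'  n9⇒n10  → match P3@[8:11]
[12] read 'd'  n10⇒n0 (via fail)
[13] read 'c'  n0⇒n5  → match P1@[13:13]
[14] read 'b'  n5⇒n11
[15] read 'b'  n11⇒n12  → match P2@[14:15]
[16] read 'e'  n12⇒n13  → match P4@[13:16],P6@[14:16]
[17] read 'a'  n13⇒n2 (via fail)
[18] read 'b'  n2⇒n6 (via fail)
[19] read 'b'  n6⇒n7  → match P2@[18:19]
[20] read 'b'  n7⇒n7 (via fail)  → match P2@[19:20]
[21] read 'c'  n7⇒n5 (via fail)  → match P1@[21:21]
[22] read 'c'  n5⇒n5 (via fail)  → match P1@[22:22]
[23] read 'b'  n5⇒n11
[24] read 'b'  n11⇒n12  → match P2@[23:24]
[25] read 'e'  n12⇒n13  → match P4@[22:25],P6@[23:25]
[26] read 'c'  n13⇒n5 (via fail)  → match P1@[26:26]
[27] read 'b'  n5⇒n11
[28] read 'b'  n11⇒n12  → match P2@[27:28]
[29] read 'e'  n12⇒n13  → match P4@[26:29],P6@[27:29]
[30] read 'b'  n13⇒n8 (via fail)
[31] read 'e'  n8⇒n1 (via fail)
[32] read 'd'  n1⇒n0 (via fail)
[33] read 'c'  n0⇒n5  → match P1@[33:33]
[34] read 'd'  n5⇒n0 (via fail)
[35] read 'd'  n0⇒n0
[36] read 'c'  n0⇒n5  → match P1@[36:36]
[37] read 'c'  n5⇒n5 (via fail)  → match P1@[37:37]
[38] read 'e'  n5⇒n1 (via fail)
[39] read 'a'  n1⇒n2
[40] read 'e'  n2⇒n3
[41] read 'd'  n3⇒n4  → match P0@[38:41]
[42] read 'b'  n4⇒n6 (via fail)
[43] read 'd'  n6⇒n0 (via fail)
[44] read 'a'  n0⇒n14
[45] read 'b'  n14⇒n6 (via fail)
[46] read 'b'  n6⇒n7  → match P2@[45:46]
[47] read 'c'  n7⇒n5 (via fail)  → match P1@[47:47]
[48] read 'b'  n5⇒n11
[49] read 'b'  n11⇒n12  → match P2@[48:49]
[50] read 'e'  n12⇒n13  → match P4@[47:50],P6@[48:50]
[51] read 'e'  n13⇒n1 (via fail)
[52] read 'c'  n1⇒n5 (via fail)  → match P1@[52:52]
[53] read 'b'  n5⇒n11
[54] read 'c'  n11⇒n5 (via fail)  → match P1@[54:54]

Result: [[1,2],[2,6],[4,1],[6,2],[7,4],[7,6],[10,2],[11,3],[13,1],[15,2],[16,4],[16,6],[19,2],[20,2],[21,1],[22,1],[24,2],[25,4],[25,6],[26,1],[28,2],[29,4],[29,6],[33,1],[36,1],[37,1],[41,0],[46,2],[47,1],[49,2],[50,4],[50,6],[52,1],[54,1]]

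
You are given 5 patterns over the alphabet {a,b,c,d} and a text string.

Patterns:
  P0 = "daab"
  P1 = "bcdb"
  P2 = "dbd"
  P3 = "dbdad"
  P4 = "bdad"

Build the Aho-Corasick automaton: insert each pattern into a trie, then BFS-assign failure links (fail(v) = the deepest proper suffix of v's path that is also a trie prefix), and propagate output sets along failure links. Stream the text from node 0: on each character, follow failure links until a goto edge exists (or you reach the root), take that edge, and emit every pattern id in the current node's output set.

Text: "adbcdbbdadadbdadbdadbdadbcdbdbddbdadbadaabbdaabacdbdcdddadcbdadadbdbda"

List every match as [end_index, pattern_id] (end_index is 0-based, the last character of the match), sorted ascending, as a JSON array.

Build:
Trie (insert patterns):
  0='ε' goto b→5 d→1
  1='d' goto a→2 b→9
  2='da' goto a→3
  3='daa' goto b→4
  4='daab' goto ·  ←P0
  5='b' goto c→6 d→13
  6='bc' goto d→7
  7='bcd' goto b→8
  8='bcdb' goto ·  ←P1
  9='db' goto d→10
  10='dbd' goto a→11  ←P2
  11='dbda' goto d→12
  12='dbdad' goto ·  ←P3
  13='bd' goto a→14
  14='bda' goto d→15
  15='bdad' goto ·  ←P4

Failure links (BFS by depth):
  fail(1) 'd': from fail(0)=0 chase 'd': 0 ⇒ 0;  out=∅∪out(0)=∅
  fail(5) 'b': from fail(0)=0 chase 'b': 0 ⇒ 0;  out=∅∪out(0)=∅
  fail(2) 'da': from fail(1)=0 chase 'a': 0 ⇒ 0;  out=∅∪out(0)=∅
  fail(6) 'bc': from fail(5)=0 chase 'c': 0 ⇒ 0;  out=∅∪out(0)=∅
  fail(9) 'db': from fail(1)=0 chase 'b': 0 ⇒ 5;  out=∅∪out(5)=∅
  fail(13) 'bd': from fail(5)=0 chase 'd': 0 ⇒ 1;  out=∅∪out(1)=∅
  fail(3) 'daa': from fail(2)=0 chase 'a': 0 ⇒ 0;  out=∅∪out(0)=∅
  fail(7) 'bcd': from fail(6)=0 chase 'd': 0 ⇒ 1;  out=∅∪out(1)=∅
  fail(10) 'dbd': from fail(9)=5 chase 'd': 5 ⇒ 13;  out={2}∪out(13)={2}
  fail(14) 'bda': from fail(13)=1 chase 'a': 1 ⇒ 2;  out=∅∪out(2)=∅
  fail(4) 'daab': from fail(3)=0 chase 'b': 0 ⇒ 5;  out={0}∪out(5)={0}
  fail(8) 'bcdb': from fail(7)=1 chase 'b': 1 ⇒ 9;  out={1}∪out(9)={1}
  fail(11) 'dbda': from fail(10)=13 chase 'a': 13 ⇒ 14;  out=∅∪out(14)=∅
  fail(15) 'bdad': from fail(14)=2 chase 'd': 2→0 ⇒ 1;  out={4}∪out(1)={4}
  fail(12) 'dbdad': from fail(11)=14 chase 'd': 14 ⇒ 15;  out={3}∪out(15)={3,4}

Scan:
[0] read 'a'  n0⇒n0
[1] read 'd'  n0⇒n1
[2] read 'b'  n1⇒n9
[3] read 'c'  n9⇒n6 (via fail)
[4] read 'd'  n6⇒n7
[5] read 'b'  n7⇒n8  → match P1@[2:5]
[6] read 'b'  n8⇒n5 (via fail)
[7] read 'd'  n5⇒n13
[8] read 'a'  n13⇒n14
[9] read 'd'  n14⇒n15  → match P4@[6:9]
[10] read 'a'  n15⇒n2 (via fail)
[11] read 'd'  n2⇒n1 (via fail)
[12] read 'b'  n1⇒n9
[13] read 'd'  n9⇒n10  → match P2@[11:13]
[14] read 'a'  n10⇒n11
[15] read 'd'  n11⇒n12  → match P3@[11:15],P4@[12:15]
[16] read 'b'  n12⇒n9 (via fail)
[17] read 'd'  n9⇒n10  → match P2@[15:17]
[18] read 'a'  n10⇒n11
[19] read 'd'  n11⇒n12  → match P3@[15:19],P4@[16:19]
[20] read 'b'  n12⇒n9 (via fail)
[21] read 'd'  n9⇒n10  → match P2@[19:21]
[22] read 'a'  n10⇒n11
[23] read 'd'  n11⇒n12  → match P3@[19:23],P4@[20:23]
[24] read 'b'  n12⇒n9 (via fail)
[25] read 'c'  n9⇒n6 (via fail)
[26] read 'd'  n6⇒n7
[27] read 'b'  n7⇒n8  → match P1@[24:27]
[28] read 'd'  n8⇒n10 (via fail)  → match P2@[26:28]
[29] read 'b'  n10⇒n9 (via fail)
[30] read 'd'  n9⇒n10  → match P2@[28:30]
[31] read 'd'  n10⇒n1 (via fail)
[32] read 'b'  n1⇒n9
[33] read 'd'  n9⇒n10  → match P2@[31:33]
[34] read 'a'  n10⇒n11
[35] read 'd'  n11⇒n12  → match P3@[31:35],P4@[32:35]
[36] read 'b'  n12⇒n9 (via fail)
[37] read 'a'  n9⇒n0 (via fail)
[38] read 'd'  n0⇒n1
[39] read 'a'  n1⇒n2
[40] read 'a'  n2⇒n3
[41] read 'b'  n3⇒n4  → match P0@[38:41]
[42] read 'b'  n4⇒n5 (via fail)
[43] read 'd'  n5⇒n13
[44] read 'a'  n13⇒n14
[45] read 'a'  n14⇒n3 (via fail)
[46] read 'b'  n3⇒n4  → match P0@[43:46]
[47] read 'a'  n4⇒n0 (via fail)
[48] read 'c'  n0⇒n0
[49] read 'd'  n0⇒n1
[50] read 'b'  n1⇒n9
[51] read 'd'  n9⇒n10  → match P2@[49:51]
[52] read 'c'  n10⇒n0 (via fail)
[53] read 'd'  n0⇒n1
[54] read 'd'  n1⇒n1 (via fail)
[55] read 'd'  n1⇒n1 (via fail)
[56] read 'a'  n1⇒n2
[57] read 'd'  n2⇒n1 (via fail)
[58] read 'c'  n1⇒n0 (via fail)
[59] read 'b'  n0⇒n5
[60] read 'd'  n5⇒n13
[61] read 'a'  n13⇒n14
[62] read 'd'  n14⇒n15  → match P4@[59:62]
[63] read 'a'  n15⇒n2 (via fail)
[64] read 'd'  n2⇒n1 (via fail)
[65] read 'b'  n1⇒n9
[66] read 'd'  n9⇒n10  → match P2@[64:66]
[67] read 'b'  n10⇒n9 (via fail)
[68] read 'd'  n9⇒n10  → match P2@[66:68]
[69] read 'a'  n10⇒n11

Matches: [[5,1],[9,4],[13,2],[15,3],[15,4],[17,2],[19,3],[19,4],[21,2],[23,3],[23,4],[27,1],[28,2],[30,2],[33,2],[35,3],[35,4],[41,0],[46,0],[51,2],[62,4],[66,2],[68,2]]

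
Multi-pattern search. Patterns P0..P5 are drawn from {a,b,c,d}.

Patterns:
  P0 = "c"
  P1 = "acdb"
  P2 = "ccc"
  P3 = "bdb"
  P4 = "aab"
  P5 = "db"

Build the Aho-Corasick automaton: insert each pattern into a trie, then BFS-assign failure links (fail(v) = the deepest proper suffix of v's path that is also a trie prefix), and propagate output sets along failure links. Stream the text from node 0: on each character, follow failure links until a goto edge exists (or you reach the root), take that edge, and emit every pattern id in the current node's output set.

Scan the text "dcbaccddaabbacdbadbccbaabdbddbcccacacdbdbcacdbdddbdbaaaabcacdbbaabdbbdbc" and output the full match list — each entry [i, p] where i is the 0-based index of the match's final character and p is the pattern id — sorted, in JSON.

Build automaton:
Trie (insert patterns):
  n0 'ε': a→2 b→8 c→1 d→13
  n1 'c': c→6  [P0 ends]
  n2 'a': a→11 c→3
  n3 'ac': d→4
  n4 'acd': b→5
  n5 'acdb': ·  [P1 ends]
  n6 'cc': c→7
  n7 'ccc': ·  [P2 ends]
  n8 'b': d→9
  n9 'bd': b→10
  n10 'bdb': ·  [P3 ends]
  n11 'aa': b→12
  n12 'aab': ·  [P4 ends]
  n13 'd': b→14
  n14 'db': ·  [P5 ends]

Failure links (BFS by depth):
  n1('c'): parent n0 fail=0; on 'c' 0 → fail=0;  out {0}∪∅={0}
  n2('a'): parent n0 fail=0; on 'a' 0 → fail=0;  out ∅∪∅=∅
  n8('b'): parent n0 fail=0; on 'b' 0 → fail=0;  out ∅∪∅=∅
  n13('d'): parent n0 fail=0; on 'd' 0 → fail=0;  out ∅∪∅=∅
  n3('ac'): parent n2 fail=0; on 'c' 0 → fail=1;  out ∅∪{0}={0}
  n6('cc'): parent n1 fail=0; on 'c' 0 → fail=1;  out ∅∪{0}={0}
  n9('bd'): parent n8 fail=0; on 'd' 0 → fail=13;  out ∅∪∅=∅
  n11('aa'): parent n2 fail=0; on 'a' 0 → fail=2;  out ∅∪∅=∅
  n14('db'): parent n13 fail=0; on 'b' 0 → fail=8;  out {5}∪∅={5}
  n4('acd'): parent n3 fail=1; on 'd' 1→0 → fail=13;  out ∅∪∅=∅
  n7('ccc'): parent n6 fail=1; on 'c' 1 → fail=6;  out {2}∪{0}={0,2}
  n10('bdb'): parent n9 fail=13; on 'b' 13 → fail=14;  out {3}∪{5}={3,5}
  n12('aab'): parent n11 fail=2; on 'b' 2→0 → fail=8;  out {4}∪∅={4}
  n5('acdb'): parent n4 fail=13; on 'b' 13 → fail=14;  out {1}∪{5}={1,5}

Run:
i=0 'd': node 0→13
i=1 'c': node 13→1 (via fail)  emit P0@[1:1]
i=2 'b': node 1→8 (via fail)
i=3 'a': node 8→2 (via fail)
i=4 'c': node 2→3  emit P0@[4:4]
i=5 'c': node 3→6 (via fail)  emit P0@[5:5]
i=6 'd': node 6→13 (via fail)
i=7 'd': node 13→13 (via fail)
i=8 'a': node 13→2 (via fail)
i=9 'a': node 2→11
i=10 'b': node 11→12  emit P4@[8:10]
i=11 'b': node 12→8 (via fail)
i=12 'a': node 8→2 (via fail)
i=13 'c': node 2→3  emit P0@[13:13]
i=14 'd': node 3→4
i=15 'b': node 4→5  emit P1@[12:15],P5@[14:15]
i=16 'a': node 5→2 (via fail)
i=17 'd': node 2→13 (via fail)
i=18 'b': node 13→14  emit P5@[17:18]
i=19 'c': node 14→1 (via fail)  emit P0@[19:19]
i=20 'c': node 1→6  emit P0@[20:20]
i=21 'b': node 6→8 (via fail)
i=22 'a': node 8→2 (via fail)
i=23 'a': node 2→11
i=24 'b': node 11→12  emit P4@[22:24]
i=25 'd': node 12→9 (via fail)
i=26 'b': node 9→10  emit P3@[24:26],P5@[25:26]
i=27 'd': node 10→9 (via fail)
i=28 'd': node 9→13 (via fail)
i=29 'b': node 13→14  emit P5@[28:29]
i=30 'c': node 14→1 (via fail)  emit P0@[30:30]
i=31 'c': node 1→6  emit P0@[31:31]
i=32 'c': node 6→7  emit P0@[32:32],P2@[30:32]
i=33 'a': node 7→2 (via fail)
i=34 'c': node 2→3  emit P0@[34:34]
i=35 'a': node 3→2 (via fail)
i=36 'c': node 2→3  emit P0@[36:36]
i=37 'd': node 3→4
i=38 'b': node 4→5  emit P1@[35:38],P5@[37:38]
i=39 'd': node 5→9 (via fail)
i=40 'b': node 9→10  emit P3@[38:40],P5@[39:40]
i=41 'c': node 10→1 (via fail)  emit P0@[41:41]
i=42 'a': node 1→2 (via fail)
i=43 'c': node 2→3  emit P0@[43:43]
i=44 'd': node 3→4
i=45 'b': node 4→5  emit P1@[42:45],P5@[44:45]
i=46 'd': node 5→9 (via fail)
i=47 'd': node 9→13 (via fail)
i=48 'd': node 13→13 (via fail)
i=49 'b': node 13→14  emit P5@[48:49]
i=50 'd': node 14→9 (via fail)
i=51 'b': node 9→10  emit P3@[49:51],P5@[50:51]
i=52 'a': node 10→2 (via fail)
i=53 'a': node 2→11
i=54 'a': node 11→11 (via fail)
i=55 'a': node 11→11 (via fail)
i=56 'b': node 11→12  emit P4@[54:56]
i=57 'c': node 12→1 (via fail)  emit P0@[57:57]
i=58 'a': node 1→2 (via fail)
i=59 'c': node 2→3  emit P0@[59:59]
i=60 'd': node 3→4
i=61 'b': node 4→5  emit P1@[58:61],P5@[60:61]
i=62 'b': node 5→8 (via fail)
i=63 'a': node 8→2 (via fail)
i=64 'a': node 2→11
i=65 'b': node 11→12  emit P4@[63:65]
i=66 'd': node 12→9 (via fail)
i=67 'b': node 9→10  emit P3@[65:67],P5@[66:67]
i=68 'b': node 10→8 (via fail)
i=69 'd': node 8→9
i=70 'b': node 9→10  emit P3@[68:70],P5@[69:70]
i=71 'c': node 10→1 (via fail)  emit P0@[71:71]

Matches: [[1,0],[4,0],[5,0],[10,4],[13,0],[15,1],[15,5],[18,5],[19,0],[20,0],[24,4],[26,3],[26,5],[29,5],[30,0],[31,0],[32,0],[32,2],[34,0],[36,0],[38,1],[38,5],[40,3],[40,5],[41,0],[43,0],[45,1],[45,5],[49,5],[51,3],[51,5],[56,4],[57,0],[59,0],[61,1],[61,5],[65,4],[67,3],[67,5],[70,3],[70,5],[71,0]]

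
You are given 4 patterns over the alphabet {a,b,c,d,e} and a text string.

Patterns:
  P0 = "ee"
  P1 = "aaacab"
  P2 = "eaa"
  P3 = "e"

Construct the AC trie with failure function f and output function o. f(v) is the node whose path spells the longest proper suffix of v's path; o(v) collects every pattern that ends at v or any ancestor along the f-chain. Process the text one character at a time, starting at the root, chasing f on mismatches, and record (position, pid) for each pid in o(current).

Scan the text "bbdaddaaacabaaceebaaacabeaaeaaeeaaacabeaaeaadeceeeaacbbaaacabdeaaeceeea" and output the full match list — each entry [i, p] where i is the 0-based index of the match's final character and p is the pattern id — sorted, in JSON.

Build automaton:
Trie nodes:
  0='ε' goto a→3 e→1
  1='e' goto a→9 e→2  ←P3
  2='ee' goto ·  ←P0
  3='a' goto a→4
  4='aa' goto a→5
  5='aaa' goto c→6
  6='aaac' goto a→7
  7='aaaca' goto b→8
  8='aaacab' goto ·  ←P1
  9='ea' goto a→10
  10='eaa' goto ·  ←P2

Failure links (BFS by depth):
  fail(1) 'e': from fail(0)=0 chase 'e': 0 ⇒ 0;  out={3}∪out(0)={3}
  fail(3) 'a': from fail(0)=0 chase 'a': 0 ⇒ 0;  out=∅∪out(0)=∅
  fail(2) 'ee': from fail(1)=0 chase 'e': 0 ⇒ 1;  out={0}∪out(1)={0,3}
  fail(4) 'aa': from fail(3)=0 chase 'a': 0 ⇒ 3;  out=∅∪out(3)=∅
  fail(9) 'ea': from fail(1)=0 chase 'a': 0 ⇒ 3;  out=∅∪out(3)=∅
  fail(5) 'aaa': from fail(4)=3 chase 'a': 3 ⇒ 4;  out=∅∪out(4)=∅
  fail(10) 'eaa': from fail(9)=3 chase 'a': 3 ⇒ 4;  out={2}∪out(4)={2}
  fail(6) 'aaac': from fail(5)=4 chase 'c': 4→3→0 ⇒ 0;  out=∅∪out(0)=∅
  fail(7) 'aaaca': from fail(6)=0 chase 'a': 0 ⇒ 3;  out=∅∪out(3)=∅
  fail(8) 'aaacab': from fail(7)=3 chase 'b': 3→0 ⇒ 0;  out={1}∪out(0)={1}

Scan:
pos 0 'b': at 0
pos 1 'b': at 0
pos 2 'd': at 0
pos 3 'a': at 3
pos 4 'd': at 0 (fail-walked)
pos 5 'd': at 0
pos 6 'a': at 3
pos 7 'a': at 4
pos 8 'a': at 5
pos 9 'c': at 6
pos 10 'a': at 7
pos 11 'b': at 8  ** P1@[6:11]
pos 12 'a': at 3 (fail-walked)
pos 13 'a': at 4
pos 14 'c': at 0 (fail-walked)
pos 15 'e': at 1  ** P3@[15:15]
pos 16 'e': at 2  ** P0@[15:16],P3@[16:16]
pos 17 'b': at 0 (fail-walked)
pos 18 'a': at 3
pos 19 'a': at 4
pos 20 'a': at 5
pos 21 'c': at 6
pos 22 'a': at 7
pos 23 'b': at 8  ** P1@[18:23]
pos 24 'e': at 1 (fail-walked)  ** P3@[24:24]
pos 25 'a': at 9
pos 26 'a': at 10  ** P2@[24:26]
pos 27 'e': at 1 (fail-walked)  ** P3@[27:27]
pos 28 'a': at 9
pos 29 'a': at 10  ** P2@[27:29]
pos 30 'e': at 1 (fail-walked)  ** P3@[30:30]
pos 31 'e': at 2  ** P0@[30:31],P3@[31:31]
pos 32 'a': at 9 (fail-walked)
pos 33 'a': at 10  ** P2@[31:33]
pos 34 'a': at 5 (fail-walked)
pos 35 'c': at 6
pos 36 'a': at 7
pos 37 'b': at 8  ** P1@[32:37]
pos 38 'e': at 1 (fail-walked)  ** P3@[38:38]
pos 39 'a': at 9
pos 40 'a': at 10  ** P2@[38:40]
pos 41 'e': at 1 (fail-walked)  ** P3@[41:41]
pos 42 'a': at 9
pos 43 'a': at 10  ** P2@[41:43]
pos 44 'd': at 0 (fail-walked)
pos 45 'e': at 1  ** P3@[45:45]
pos 46 'c': at 0 (fail-walked)
pos 47 'e': at 1  ** P3@[47:47]
pos 48 'e': at 2  ** P0@[47:48],P3@[48:48]
pos 49 'e': at 2 (fail-walked)  ** P0@[48:49],P3@[49:49]
pos 50 'a': at 9 (fail-walked)
pos 51 'a': at 10  ** P2@[49:51]
pos 52 'c': at 0 (fail-walked)
pos 53 'b': at 0
pos 54 'b': at 0
pos 55 'a': at 3
pos 56 'a': at 4
pos 57 'a': at 5
pos 58 'c': at 6
pos 59 'a': at 7
pos 60 'b': at 8  ** P1@[55:60]
pos 61 'd': at 0 (fail-walked)
pos 62 'e': at 1  ** P3@[62:62]
pos 63 'a': at 9
pos 64 'a': at 10  ** P2@[62:64]
pos 65 'e': at 1 (fail-walked)  ** P3@[65:65]
pos 66 'c': at 0 (fail-walked)
pos 67 'e': at 1  ** P3@[67:67]
pos 68 'e': at 2  ** P0@[67:68],P3@[68:68]
pos 69 'e': at 2 (fail-walked)  ** P0@[68:69],P3@[69:69]
pos 70 'a': at 9 (fail-walked)

Matches: [[11,1],[15,3],[16,0],[16,3],[23,1],[24,3],[26,2],[27,3],[29,2],[30,3],[31,0],[31,3],[33,2],[37,1],[38,3],[40,2],[41,3],[43,2],[45,3],[47,3],[48,0],[48,3],[49,0],[49,3],[51,2],[60,1],[62,3],[64,2],[65,3],[67,3],[68,0],[68,3],[69,0],[69,3]]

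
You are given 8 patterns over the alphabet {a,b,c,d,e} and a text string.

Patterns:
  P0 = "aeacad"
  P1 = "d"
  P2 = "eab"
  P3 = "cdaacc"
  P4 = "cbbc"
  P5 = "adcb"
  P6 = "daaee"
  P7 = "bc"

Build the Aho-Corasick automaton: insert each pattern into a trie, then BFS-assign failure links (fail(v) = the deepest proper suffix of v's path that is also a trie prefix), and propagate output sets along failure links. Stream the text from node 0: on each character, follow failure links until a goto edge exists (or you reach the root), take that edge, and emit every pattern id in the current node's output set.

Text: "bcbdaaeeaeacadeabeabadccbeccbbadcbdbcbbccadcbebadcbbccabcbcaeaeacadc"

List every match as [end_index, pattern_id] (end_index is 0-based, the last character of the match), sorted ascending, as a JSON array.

Construct AC machine:
Trie nodes:
  0='ε' goto a→1 b→27 c→11 d→7 e→8
  1='a' goto d→20 e→2
  2='ae' goto a→3
  3='aea' goto c→4
  4='aeac' goto a→5
  5='aeaca' goto d→6
  6='aeacad' goto ·  [P0 ends]
  7='d' goto a→23  [P1 ends]
  8='e' goto a→9
  9='ea' goto b→10
  10='eab' goto ·  [P2 ends]
  11='c' goto b→17 d→12
  12='cd' goto a→13
  13='cda' goto a→14
  14='cdaa' goto c→15
  15='cdaac' goto c→16
  16='cdaacc' goto ·  [P3 ends]
  17='cb' goto b→18
  18='cbb' goto c→19
  19='cbbc' goto ·  [P4 ends]
  20='ad' goto c→21
  21='adc' goto b→22
  22='adcb' goto ·  [P5 ends]
  23='da' goto a→24
  24='daa' goto e→25
  25='daae' goto e→26
  26='daaee' goto ·  [P6 ends]
  27='b' goto c→28
  28='bc' goto ·  [P7 ends]

Failure links (BFS by depth):
  n1('a'): parent n0 fail=0; on 'a' 0 → fail=0;  out ∅∪∅=∅
  n7('d'): parent n0 fail=0; on 'd' 0 → fail=0;  out {1}∪∅={1}
  n8('e'): parent n0 fail=0; on 'e' 0 → fail=0;  out ∅∪∅=∅
  n11('c'): parent n0 fail=0; on 'c' 0 → fail=0;  out ∅∪∅=∅
  n27('b'): parent n0 fail=0; on 'b' 0 → fail=0;  out ∅∪∅=∅
  n2('ae'): parent n1 fail=0; on 'e' 0 → fail=8;  out ∅∪∅=∅
  n9('ea'): parent n8 fail=0; on 'a' 0 → fail=1;  out ∅∪∅=∅
  n12('cd'): parent n11 fail=0; on 'd' 0 → fail=7;  out ∅∪{1}={1}
  n17('cb'): parent n11 fail=0; on 'b' 0 → fail=27;  out ∅∪∅=∅
  n20('ad'): parent n1 fail=0; on 'd' 0 → fail=7;  out ∅∪{1}={1}
  n23('da'): parent n7 fail=0; on 'a' 0 → fail=1;  out ∅∪∅=∅
  n28('bc'): parent n27 fail=0; on 'c' 0 → fail=11;  out {7}∪∅={7}
  n3('aea'): parent n2 fail=8; on 'a' 8 → fail=9;  out ∅∪∅=∅
  n10('eab'): parent n9 fail=1; on 'b' 1→0 → fail=27;  out {2}∪∅={2}
  n13('cda'): parent n12 fail=7; on 'a' 7 → fail=23;  out ∅∪∅=∅
  n18('cbb'): parent n17 fail=27; on 'b' 27→0 → fail=27;  out ∅∪∅=∅
  n21('adc'): parent n20 fail=7; on 'c' 7→0 → fail=11;  out ∅∪∅=∅
  n24('daa'): parent n23 fail=1; on 'a' 1→0 → fail=1;  out ∅∪∅=∅
  n4('aeac'): parent n3 fail=9; on 'c' 9→1→0 → fail=11;  out ∅∪∅=∅
  n14('cdaa'): parent n13 fail=23; on 'a' 23 → fail=24;  out ∅∪∅=∅
  n19('cbbc'): parent n18 fail=27; on 'c' 27 → fail=28;  out {4}∪{7}={4,7}
  n22('adcb'): parent n21 fail=11; on 'b' 11 → fail=17;  out {5}∪∅={5}
  n25('daae'): parent n24 fail=1; on 'e' 1 → fail=2;  out ∅∪∅=∅
  n5('aeaca'): parent n4 fail=11; on 'a' 11→0 → fail=1;  out ∅∪∅=∅
  n15('cdaac'): parent n14 fail=24; on 'c' 24→1→0 → fail=11;  out ∅∪∅=∅
  n26('daaee'): parent n25 fail=2; on 'e' 2→8→0 → fail=8;  out {6}∪∅={6}
  n6('aeacad'): parent n5 fail=1; on 'd' 1 → fail=20;  out {0}∪{1}={0,1}
  n16('cdaacc'): parent n15 fail=11; on 'c' 11→0 → fail=11;  out {3}∪∅={3}

Text stream:
[0] read 'b'  n0⇒n27
[1] read 'c'  n27⇒n28  → match P7@[0:1]
[2] read 'b'  n28⇒n17 ·f
[3] read 'd'  n17⇒n7 ·f  → match P1@[3:3]
[4] read 'a'  n7⇒n23
[5] read 'a'  n23⇒n24
[6] read 'e'  n24⇒n25
[7] read 'e'  n25⇒n26  → match P6@[3:7]
[8] read 'a'  n26⇒n9 ·f
[9] read 'e'  n9⇒n2 ·f
[10] read 'a'  n2⇒n3
[11] read 'c'  n3⇒n4
[12] read 'a'  n4⇒n5
[13] read 'd'  n5⇒n6  → match P0@[8:13],P1@[13:13]
[14] read 'e'  n6⇒n8 ·f
[15] read 'a'  n8⇒n9
[16] read 'b'  n9⇒n10  → match P2@[14:16]
[17] read 'e'  n10⇒n8 ·f
[18] read 'a'  n8⇒n9
[19] read 'b'  n9⇒n10  → match P2@[17:19]
[20] read 'a'  n10⇒n1 ·f
[21] read 'd'  n1⇒n20  → match P1@[21:21]
[22] read 'c'  n20⇒n21
[23] read 'c'  n21⇒n11 ·f
[24] read 'b'  n11⇒n17
[25] read 'e'  n17⇒n8 ·f
[26] read 'c'  n8⇒n11 ·f
[27] read 'c'  n11⇒n11 ·f
[28] read 'b'  n11⇒n17
[29] read 'b'  n17⇒n18
[30] read 'a'  n18⇒n1 ·f
[31] read 'd'  n1⇒n20  → match P1@[31:31]
[32] read 'c'  n20⇒n21
[33] read 'b'  n21⇒n22  → match P5@[30:33]
[34] read 'd'  n22⇒n7 ·f  → match P1@[34:34]
[35] read 'b'  n7⇒n27 ·f
[36] read 'c'  n27⇒n28  → match P7@[35:36]
[37] read 'b'  n28⇒n17 ·f
[38] read 'b'  n17⇒n18
[39] read 'c'  n18⇒n19  → match P4@[36:39],P7@[38:39]
[40] read 'c'  n19⇒n11 ·f
[41] read 'a'  n11⇒n1 ·f
[42] read 'd'  n1⇒n20  → match P1@[42:42]
[43] read 'c'  n20⇒n21
[44] read 'b'  n21⇒n22  → match P5@[41:44]
[45] read 'e'  n22⇒n8 ·f
[46] read 'b'  n8⇒n27 ·f
[47] read 'a'  n27⇒n1 ·f
[48] read 'd'  n1⇒n20  → match P1@[48:48]
[49] read 'c'  n20⇒n21
[50] read 'b'  n21⇒n22  → match P5@[47:50]
[51] read 'b'  n22⇒n18 ·f
[52] read 'c'  n18⇒n19  → match P4@[49:52],P7@[51:52]
[53] read 'c'  n19⇒n11 ·f
[54] read 'a'  n11⇒n1 ·f
[55] read 'b'  n1⇒n27 ·f
[56] read 'c'  n27⇒n28  → match P7@[55:56]
[57] read 'b'  n28⇒n17 ·f
[58] read 'c'  n17⇒n28 ·f  → match P7@[57:58]
[59] read 'a'  n28⇒n1 ·f
[60] read 'e'  n1⇒n2
[61] read 'a'  n2⇒n3
[62] read 'e'  n3⇒n2 ·f
[63] read 'a'  n2⇒n3
[64] read 'c'  n3⇒n4
[65] read 'a'  n4⇒n5
[66] read 'd'  n5⇒n6  → match P0@[61:66],P1@[66:66]
[67] read 'c'  n6⇒n21 ·f

Matches: [[1,7],[3,1],[7,6],[13,0],[13,1],[16,2],[19,2],[21,1],[31,1],[33,5],[34,1],[36,7],[39,4],[39,7],[42,1],[44,5],[48,1],[50,5],[52,4],[52,7],[56,7],[58,7],[66,0],[66,1]]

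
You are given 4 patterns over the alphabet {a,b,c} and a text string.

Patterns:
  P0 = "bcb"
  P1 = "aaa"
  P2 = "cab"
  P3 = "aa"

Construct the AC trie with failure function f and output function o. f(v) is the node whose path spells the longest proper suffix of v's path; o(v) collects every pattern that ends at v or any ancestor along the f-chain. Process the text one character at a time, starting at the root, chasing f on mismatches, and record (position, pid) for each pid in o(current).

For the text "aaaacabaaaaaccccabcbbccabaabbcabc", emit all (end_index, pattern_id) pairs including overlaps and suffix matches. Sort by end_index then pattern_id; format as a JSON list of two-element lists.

Build automaton:
Trie (insert patterns):
  n0 'ε': a→4 b→1 c→7
  n1 'b': c→2
  n2 'bc': b→3
  n3 'bcb': ·  ←P0
  n4 'a': a→5
  n5 'aa': a→6  ←P3
  n6 'aaa': ·  ←P1
  n7 'c': a→8
  n8 'ca': b→9
  n9 'cab': ·  ←P2

Failure links (BFS by depth):
  n1('b'): parent n0 fail=0; on 'b' 0 → fail=0;  out ∅∪∅=∅
  n4('a'): parent n0 fail=0; on 'a' 0 → fail=0;  out ∅∪∅=∅
  n7('c'): parent n0 fail=0; on 'c' 0 → fail=0;  out ∅∪∅=∅
  n2('bc'): parent n1 fail=0; on 'c' 0 → fail=7;  out ∅∪∅=∅
  n5('aa'): parent n4 fail=0; on 'a' 0 → fail=4;  out {3}∪∅={3}
  n8('ca'): parent n7 fail=0; on 'a' 0 → fail=4;  out ∅∪∅=∅
  n3('bcb'): parent n2 fail=7; on 'b' 7→0 → fail=1;  out {0}∪∅={0}
  n6('aaa'): parent n5 fail=4; on 'a' 4 → fail=5;  out {1}∪{3}={1,3}
  n9('cab'): parent n8 fail=4; on 'b' 4→0 → fail=1;  out {2}∪∅={2}

Scan:
i=0 'a': node 0→4
i=1 'a': node 4→5  emit P3@[0:1]
i=2 'a': node 5→6  emit P1@[0:2],P3@[1:2]
i=3 'a': node 6→6 ·f  emit P1@[1:3],P3@[2:3]
i=4 'c': node 6→7 ·f
i=5 'a': node 7→8
i=6 'b': node 8→9  emit P2@[4:6]
i=7 'a': node 9→4 ·f
i=8 'a': node 4→5  emit P3@[7:8]
i=9 'a': node 5→6  emit P1@[7:9],P3@[8:9]
i=10 'a': node 6→6 ·f  emit P1@[8:10],P3@[9:10]
i=11 'a': node 6→6 ·f  emit P1@[9:11],P3@[10:11]
i=12 'c': node 6→7 ·f
i=13 'c': node 7→7 ·f
i=14 'c': node 7→7 ·f
i=15 'c': node 7→7 ·f
i=16 'a': node 7→8
i=17 'b': node 8→9  emit P2@[15:17]
i=18 'c': node 9→2 ·f
i=19 'b': node 2→3  emit P0@[17:19]
i=20 'b': node 3→1 ·f
i=21 'c': node 1→2
i=22 'c': node 2→7 ·f
i=23 'a': node 7→8
i=24 'b': node 8→9  emit P2@[22:24]
i=25 'a': node 9→4 ·f
i=26 'a': node 4→5  emit P3@[25:26]
i=27 'b': node 5→1 ·f
i=28 'b': node 1→1 ·f
i=29 'c': node 1→2
i=30 'a': node 2→8 ·f
i=31 'b': node 8→9  emit P2@[29:31]
i=32 'c': node 9→2 ·f

Result: [[1,3],[2,1],[2,3],[3,1],[3,3],[6,2],[8,3],[9,1],[9,3],[10,1],[10,3],[11,1],[11,3],[17,2],[19,0],[24,2],[26,3],[31,2]]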